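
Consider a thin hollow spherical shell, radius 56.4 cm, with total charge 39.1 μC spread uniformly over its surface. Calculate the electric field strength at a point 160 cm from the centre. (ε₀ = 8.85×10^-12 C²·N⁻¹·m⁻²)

By spherical symmetry E is radial; choose a Gaussian sphere of radius r = 160 cm (r > 56.4 cm).
The entire shell is enclosed: Q_enc = 3.91×10^-5 C.
Since E is radial and uniform over the Gaussian sphere, Φ = E·4πr² = Q_enc/ε₀.
E = |Q_enc|/(4πε₀r²) = (3.91×10^-5)/(4π·8.85×10^-12·(1.6)²) = 1.37×10^5 N/C.

E = 1.37×10^5 N/C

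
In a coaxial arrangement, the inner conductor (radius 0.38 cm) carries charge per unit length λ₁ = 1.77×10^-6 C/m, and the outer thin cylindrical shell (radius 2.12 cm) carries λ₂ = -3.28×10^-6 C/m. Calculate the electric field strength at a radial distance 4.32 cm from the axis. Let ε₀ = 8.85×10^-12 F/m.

Take a coaxial cylindrical Gaussian surface of radius r = 4.32 cm and length L (r > 2.12 cm, enclosing both).
λ_enc = λ₁ + λ₂ = (1.77e-6) + (-3.28×10^-6) = -1.51e-6 C/m.
Since E is radial and uniform over the curved surface, Φ = E·2πrL = Q_enc/ε₀ = λ_enc L/ε₀.
E = |λ_enc|/(2πε₀r) = (1.51×10^-6)/(2π·8.85×10^-12·0.0432) = 6.29×10^5 N/C.

6.29×10^5 N/C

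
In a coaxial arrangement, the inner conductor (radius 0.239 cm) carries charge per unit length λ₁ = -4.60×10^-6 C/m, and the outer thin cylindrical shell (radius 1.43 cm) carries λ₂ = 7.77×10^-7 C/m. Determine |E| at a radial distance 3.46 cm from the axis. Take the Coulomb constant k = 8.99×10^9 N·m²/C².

Choose a coaxial cylinder of radius r = 3.46 cm (arbitrary length L) as the Gaussian surface (r > 1.43 cm, enclosing both).
λ_enc = λ₁ + λ₂ = (-4.60e-6) + (7.77×10^-7) = -3.823e-6 C/m.
Since E is radial and uniform over the curved surface, Φ = E·2πrL = Q_enc/ε₀ = λ_enc L/ε₀.
E = 2k|λ_enc|/r = 2(8.99×10^9)(3.823×10^-6)/(0.0346) = 1.99×10^6 N/C.

1.99×10^6 N/C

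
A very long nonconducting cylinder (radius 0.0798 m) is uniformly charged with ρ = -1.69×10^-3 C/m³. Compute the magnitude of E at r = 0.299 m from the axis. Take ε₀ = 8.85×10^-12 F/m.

2.03e6 N/C

Choose a coaxial cylinder of radius r = 0.299 m (arbitrary length L) as the Gaussian surface (r > 0.0798 m, full cross-section enclosed).
λ_enc = ρ·πR² = (-1.69×10^-3)π(0.0798)² = -3.381×10^-5 C/m.
Since E is radial and uniform over the curved surface, Φ = E·2πrL = Q_enc/ε₀ = λ_enc L/ε₀.
E = |λ_enc|/(2πε₀r) = (3.381×10^-5)/(2π·8.85×10^-12·0.299) = 2.03e6 N/C.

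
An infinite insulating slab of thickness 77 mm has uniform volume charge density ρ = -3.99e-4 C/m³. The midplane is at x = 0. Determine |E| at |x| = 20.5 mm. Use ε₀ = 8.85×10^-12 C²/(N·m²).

By symmetry E is perpendicular to the slab. A Gaussian pillbox from −20.5 mm to +20.5 mm (face area A) lies entirely within the slab.
Q_enc = ρ·(2x)·A and flux = 2EA, so 2EA = 2ρxA/ε₀ ⇒ E = |ρ|x/ε₀.
E = (3.99×10^-4)(0.0205)/(8.85×10^-12) = 9.24×10^5 N/C.

|E| = 9.24e5 V/m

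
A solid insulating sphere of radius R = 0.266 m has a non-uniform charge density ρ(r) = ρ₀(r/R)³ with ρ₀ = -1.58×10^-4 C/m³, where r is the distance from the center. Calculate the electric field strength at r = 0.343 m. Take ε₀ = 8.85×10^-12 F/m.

4.76e5 N/C

By spherical symmetry E is radial; choose a Gaussian sphere of radius r = 0.343 m (r > R, all charge enclosed).
Q_enc = 4π ∫₀^R ρ₀(r'/R)^3 r'² dr' = 4πρ₀R³/6 = -6.228e-6 C.
By Gauss's law, ∮E·dA = E·4πr² = Q_enc/ε₀.
E = |Q_enc|/(4πε₀r²) = (6.228e-6)/(4π·8.85×10^-12·(0.343)²) = 4.76×10^5 N/C.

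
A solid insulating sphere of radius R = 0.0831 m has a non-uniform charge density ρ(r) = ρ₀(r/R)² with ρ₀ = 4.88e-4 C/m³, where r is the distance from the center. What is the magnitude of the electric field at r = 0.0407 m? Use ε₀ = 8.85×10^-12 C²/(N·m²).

Take a concentric spherical Gaussian surface of radius r = 0.0407 m (r < R).
Q_enc = ∫₀^r ρ(r')·4πr'² dr' = (4πρ₀/R²) ∫₀^r r'^4 dr' = 4πρ₀ r^5/(5·R²) = 1.983×10^-8 C.
Gauss's law: E·4πr² = Q_enc/ε₀.
E = |Q_enc|/(4πε₀r²) = (1.983×10^-8)/(4π·8.85×10^-12·(0.0407)²) = 1.08×10^5 N/C.

|E| = 1.08e5 V/m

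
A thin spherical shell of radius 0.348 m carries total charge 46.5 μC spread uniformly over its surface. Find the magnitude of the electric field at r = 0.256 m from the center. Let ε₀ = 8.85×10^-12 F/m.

E = 0 (no enclosed charge)

By spherical symmetry E is radial; choose a Gaussian sphere of radius r = 0.256 m (inside the shell, r < 0.348 m).
All the charge is outside the Gaussian surface: Q_enc = 0, hence E = 0 everywhere inside the shell.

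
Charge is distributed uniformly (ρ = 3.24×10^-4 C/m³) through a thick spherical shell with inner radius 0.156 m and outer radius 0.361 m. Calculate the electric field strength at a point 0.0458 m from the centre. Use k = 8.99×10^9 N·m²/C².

|E| = 0 V/m

Take a concentric spherical Gaussian surface of radius r = 0.0458 m (r < 0.156 m, inside the empty cavity).
No charge is enclosed, so by Gauss's law E·4πr² = 0 ⇒ E = 0.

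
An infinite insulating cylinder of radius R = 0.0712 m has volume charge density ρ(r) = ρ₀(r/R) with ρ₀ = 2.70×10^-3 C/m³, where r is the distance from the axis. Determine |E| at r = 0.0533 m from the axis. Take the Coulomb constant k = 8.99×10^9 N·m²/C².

E = 4.06×10^6 N/C

Choose a coaxial cylinder of radius r = 0.0533 m (arbitrary length L) as the Gaussian surface (r < R).
Integrating ρ over the cross-section to radius r: λ_enc = (2πρ₀/R) ∫₀^r r'^2 dr' = 2πρ₀ r^3/(3·R) = 1.203×10^-5 C/m.
Gauss's law: E·2πrL = λ_enc L/ε₀.
E = 2k|λ_enc|/r = 2(8.99×10^9)(1.203e-5)/(0.0533) = 4.06×10^6 N/C.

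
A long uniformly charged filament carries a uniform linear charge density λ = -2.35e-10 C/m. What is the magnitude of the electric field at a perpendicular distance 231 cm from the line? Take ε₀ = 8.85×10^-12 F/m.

|E| = 1.83 N/C

Take a coaxial cylindrical Gaussian surface of radius r = 231 cm and length L.
Q_enc = λL, so λ_enc = -2.35×10^-10 C/m.
Gauss's law: E·2πrL = λ_enc L/ε₀.
E = |λ_enc|/(2πε₀r) = (2.35e-10)/(2π·8.85×10^-12·2.31) = 1.83 N/C.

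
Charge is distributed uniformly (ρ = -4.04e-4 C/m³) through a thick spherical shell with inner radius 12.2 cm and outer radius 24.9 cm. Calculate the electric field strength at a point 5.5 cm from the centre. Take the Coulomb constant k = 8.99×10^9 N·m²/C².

By spherical symmetry E is radial; choose a Gaussian sphere of radius r = 5.5 cm (r < 12.2 cm, inside the empty cavity).
Q_enc = 0 (all charge lies at larger r); Gauss's law gives E = 0.

E = 0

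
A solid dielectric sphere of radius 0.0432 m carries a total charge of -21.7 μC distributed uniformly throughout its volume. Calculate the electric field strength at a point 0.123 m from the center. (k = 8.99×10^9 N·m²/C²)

Use a concentric Gaussian sphere at r = 0.123 m (r > R, so the entire charge is enclosed).
Q_enc = -21.7 μC = -2.17×10^-5 C.
Gauss's law: E·4πr² = Q_enc/ε₀.
E = k|Q_enc|/r² = (8.99×10^9)(2.17×10^-5)/(0.123)² = 1.29e7 N/C.

E = 1.29×10^7 N/C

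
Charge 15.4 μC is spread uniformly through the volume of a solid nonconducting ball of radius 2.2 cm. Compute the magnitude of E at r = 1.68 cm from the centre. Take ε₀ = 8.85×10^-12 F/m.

E ≈ 2.18×10^8 N/C

Symmetry ⇒ E = E(r) r̂. Gaussian sphere of radius r = 1.68 cm (r < R).
For a uniform sphere the enclosed fraction is (r/R)³, so Q_enc = (15.4 μC)(0.0168/0.022)³ = 6.858e-6 C.
Since E is radial and uniform over the Gaussian sphere, Φ = E·4πr² = Q_enc/ε₀.
E = |Q_enc|/(4πε₀r²) = (6.858×10^-6)/(4π·8.85×10^-12·(0.0168)²) = 2.18×10^8 N/C.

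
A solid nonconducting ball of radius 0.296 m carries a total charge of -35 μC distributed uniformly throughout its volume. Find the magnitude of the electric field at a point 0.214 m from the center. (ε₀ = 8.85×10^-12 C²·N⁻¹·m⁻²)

|E| = 2.60×10^6 N/C

By spherical symmetry E is radial; choose a Gaussian sphere of radius r = 0.214 m (r < R).
Only the charge within r is enclosed: Q_enc = Q·(r/R)³ = (-35 μC)·(0.214 m/0.296 m)³ = -1.323×10^-5 C.
Applying ∮E·dA = Q_enc/ε₀ with Φ = E(4πr²):
E = |Q_enc|/(4πε₀r²) = (1.323×10^-5)/(4π·8.85×10^-12·(0.214)²) = 2.60×10^6 N/C.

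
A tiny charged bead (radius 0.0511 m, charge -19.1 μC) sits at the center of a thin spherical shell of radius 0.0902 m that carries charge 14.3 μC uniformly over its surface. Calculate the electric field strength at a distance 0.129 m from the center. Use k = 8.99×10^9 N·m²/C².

E ≈ 2.59e6 N/C

By spherical symmetry E is radial; choose a Gaussian sphere of radius r = 0.129 m (r > 0.0902 m, enclosing both).
Q_enc = (-19.1 μC) + (14.3 μC) = -4.80×10^-6 C.
Since E is radial and uniform over the Gaussian sphere, Φ = E·4πr² = Q_enc/ε₀.
E = k|Q_enc|/r² = (8.99×10^9)(4.80e-6)/(0.129)² = 2.59×10^6 N/C.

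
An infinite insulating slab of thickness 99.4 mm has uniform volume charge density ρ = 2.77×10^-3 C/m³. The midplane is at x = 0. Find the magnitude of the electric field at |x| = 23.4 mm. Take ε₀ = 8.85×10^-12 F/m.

By symmetry E is perpendicular to the slab. A Gaussian pillbox from −23.4 mm to +23.4 mm (face area A) lies entirely within the slab.
Q_enc = ρ·(2x)·A and flux = 2EA, so 2EA = 2ρxA/ε₀ ⇒ E = |ρ|x/ε₀.
E = (2.77×10^-3)(0.0234)/(8.85×10^-12) = 7.32e6 N/C.

E = 7.32e6 V/m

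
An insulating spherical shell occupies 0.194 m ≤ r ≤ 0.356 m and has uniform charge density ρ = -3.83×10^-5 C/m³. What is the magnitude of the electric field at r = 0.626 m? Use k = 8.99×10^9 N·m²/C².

|E| = 1.39e5 N/C

Use a concentric Gaussian sphere at r = 0.626 m (r > 0.356 m, enclosing the whole shell).
Q_enc = ρ·(4π/3)(b³ − a³) = (-3.83e-5)·(4π/3)·((0.356)³ − (0.194)³) = -6.067×10^-6 C.
Since E is radial and uniform over the Gaussian sphere, Φ = E·4πr² = Q_enc/ε₀.
E = k|Q_enc|/r² = (8.99×10^9)(6.067×10^-6)/(0.626)² = 1.39×10^5 N/C.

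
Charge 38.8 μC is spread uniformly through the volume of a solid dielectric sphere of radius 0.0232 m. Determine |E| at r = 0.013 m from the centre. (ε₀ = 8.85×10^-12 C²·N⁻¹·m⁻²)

E = 3.63e8 N/C

By spherical symmetry E is radial; choose a Gaussian sphere of radius r = 0.013 m (r < R).
Only the charge within r is enclosed: Q_enc = Q·(r/R)³ = (38.8 μC)·(0.013 m/0.0232 m)³ = 6.826×10^-6 C.
Since E is radial and uniform over the Gaussian sphere, Φ = E·4πr² = Q_enc/ε₀.
E = |Q_enc|/(4πε₀r²) = (6.826e-6)/(4π·8.85×10^-12·(0.013)²) = 3.63e8 N/C.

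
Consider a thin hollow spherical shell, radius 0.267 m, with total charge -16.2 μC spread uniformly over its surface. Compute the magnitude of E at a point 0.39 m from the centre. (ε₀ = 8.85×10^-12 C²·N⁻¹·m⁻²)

E ≈ 9.58×10^5 N/C

Take a concentric spherical Gaussian surface of radius r = 0.39 m (r > 0.267 m).
The entire shell is enclosed: Q_enc = -1.62×10^-5 C.
Since E is radial and uniform over the Gaussian sphere, Φ = E·4πr² = Q_enc/ε₀.
E = |Q_enc|/(4πε₀r²) = (1.62×10^-5)/(4π·8.85×10^-12·(0.39)²) = 9.58×10^5 N/C.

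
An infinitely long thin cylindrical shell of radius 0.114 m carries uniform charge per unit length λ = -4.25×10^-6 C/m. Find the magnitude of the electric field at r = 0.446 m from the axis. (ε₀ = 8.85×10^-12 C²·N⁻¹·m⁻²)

E ≈ 1.71×10^5 N/C

By cylindrical symmetry E is radial; use a coaxial Gaussian cylinder of radius 0.446 m and length L (r > 0.114 m).
The full line charge is enclosed: λ_enc = -4.25×10^-6 C/m.
Since E is radial and uniform over the curved surface, Φ = E·2πrL = Q_enc/ε₀ = λ_enc L/ε₀.
E = |λ_enc|/(2πε₀r) = (4.25×10^-6)/(2π·8.85×10^-12·0.446) = 1.71×10^5 N/C.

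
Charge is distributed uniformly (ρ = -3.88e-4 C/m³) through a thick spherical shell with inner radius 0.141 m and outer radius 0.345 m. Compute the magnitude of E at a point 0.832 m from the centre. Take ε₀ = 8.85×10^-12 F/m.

|E| = 8.08e5 V/m

By spherical symmetry E is radial; choose a Gaussian sphere of radius r = 0.832 m (r > 0.345 m, enclosing the whole shell).
Q_enc = ρ·(4π/3)(b³ − a³) = (-3.88e-4)·(4π/3)·((0.345)³ − (0.141)³) = -6.218e-5 C.
By Gauss's law, ∮E·dA = E·4πr² = Q_enc/ε₀.
E = |Q_enc|/(4πε₀r²) = (6.218e-5)/(4π·8.85×10^-12·(0.832)²) = 8.08×10^5 N/C.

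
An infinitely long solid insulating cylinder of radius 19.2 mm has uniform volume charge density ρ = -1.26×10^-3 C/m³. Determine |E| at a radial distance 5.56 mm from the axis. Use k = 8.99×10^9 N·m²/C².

Take a coaxial cylindrical Gaussian surface of radius r = 5.56 mm and length L (r < R).
Enclosed charge per unit length: λ_enc = ρ·πr² = (-1.26×10^-3)π(0.00556)² = -1.224e-7 C/m.
Applying ∮E·dA = Q_enc/ε₀ with the end caps contributing no flux:
E = 2k|λ_enc|/r = 2(8.99×10^9)(1.224e-7)/(0.00556) = 3.96e5 N/C.

E ≈ 3.96e5 N/C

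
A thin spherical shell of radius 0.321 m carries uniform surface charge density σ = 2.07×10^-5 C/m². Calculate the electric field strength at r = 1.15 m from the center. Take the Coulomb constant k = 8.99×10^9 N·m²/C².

1.82×10^5 N/C

Use a concentric Gaussian sphere at r = 1.15 m (r > 0.321 m).
The entire shell is enclosed: Q_enc = σ·4πR² = (2.07×10^-5)·4π·(0.321)² = 2.68×10^-5 C.
Gauss's law: E·4πr² = Q_enc/ε₀.
E = k|Q_enc|/r² = (8.99×10^9)(2.68×10^-5)/(1.15)² = 1.82e5 N/C.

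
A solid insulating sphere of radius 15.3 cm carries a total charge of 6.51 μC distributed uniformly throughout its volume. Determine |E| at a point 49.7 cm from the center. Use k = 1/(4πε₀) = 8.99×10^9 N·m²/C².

Symmetry ⇒ E = E(r) r̂. Gaussian sphere of radius r = 49.7 cm (r > R, so the entire charge is enclosed).
Q_enc = 6.51 μC = 6.51×10^-6 C.
Applying ∮E·dA = Q_enc/ε₀ with Φ = E(4πr²):
E = k|Q_enc|/r² = (8.99×10^9)(6.51×10^-6)/(0.497)² = 2.37×10^5 N/C.

2.37×10^5 V/m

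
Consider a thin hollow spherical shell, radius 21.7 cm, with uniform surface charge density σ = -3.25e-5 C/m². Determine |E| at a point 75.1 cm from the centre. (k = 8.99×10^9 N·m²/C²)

|E| ≈ 3.07e5 N/C

Take a concentric spherical Gaussian surface of radius r = 75.1 cm (r > 21.7 cm).
The entire shell is enclosed: Q_enc = σ·4πR² = (-3.25e-5)·4π·(0.217)² = -1.923e-5 C.
Applying ∮E·dA = Q_enc/ε₀ with Φ = E(4πr²):
E = k|Q_enc|/r² = (8.99×10^9)(1.923e-5)/(0.751)² = 3.07×10^5 N/C.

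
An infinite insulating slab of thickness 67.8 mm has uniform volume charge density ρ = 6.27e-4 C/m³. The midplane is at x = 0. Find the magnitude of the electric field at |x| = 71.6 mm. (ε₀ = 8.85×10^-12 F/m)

The point |x| = 71.6 mm lies outside the slab (half-thickness 0.0339 m). A symmetric pillbox spanning the full slab encloses Q_enc = ρ·d·A.
Flux = 2EA ⇒ E = |ρ|d/(2ε₀), independent of distance outside.
E = (6.27e-4)(0.0678)/(2·8.85×10^-12) = 2.40×10^6 N/C.

|E| ≈ 2.40×10^6 N/C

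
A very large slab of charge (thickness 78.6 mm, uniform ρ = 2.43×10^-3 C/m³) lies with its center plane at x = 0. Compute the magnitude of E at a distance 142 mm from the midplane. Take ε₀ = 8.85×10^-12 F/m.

E ≈ 1.08e7 N/C

The point |x| = 142 mm lies outside the slab (half-thickness 0.0393 m). A symmetric pillbox spanning the full slab encloses Q_enc = ρ·d·A.
Flux = 2EA ⇒ E = |ρ|d/(2ε₀), independent of distance outside.
E = (2.43×10^-3)(0.0786)/(2·8.85×10^-12) = 1.08×10^7 N/C.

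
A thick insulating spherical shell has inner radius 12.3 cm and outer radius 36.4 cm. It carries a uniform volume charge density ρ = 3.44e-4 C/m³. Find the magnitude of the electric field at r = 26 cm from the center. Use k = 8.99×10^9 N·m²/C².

E = 3.01×10^6 N/C

Use a concentric Gaussian sphere at r = 26 cm (within the shell material, 12.3 cm < r < 36.4 cm).
Only the shell between 12.3 cm and r is enclosed: Q_enc = ρ·(4π/3)(r³ − a³) = (3.44e-4)·(4π/3)·((0.26)³ − (0.123)³) = 2.264×10^-5 C.
Since E is radial and uniform over the Gaussian sphere, Φ = E·4πr² = Q_enc/ε₀.
E = k|Q_enc|/r² = (8.99×10^9)(2.264e-5)/(0.26)² = 3.01×10^6 N/C.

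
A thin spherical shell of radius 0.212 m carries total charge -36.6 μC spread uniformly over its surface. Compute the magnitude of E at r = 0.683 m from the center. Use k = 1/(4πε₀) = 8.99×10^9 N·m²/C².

E ≈ 7.05×10^5 N/C

Use a concentric Gaussian sphere at r = 0.683 m (r > 0.212 m).
The entire shell is enclosed: Q_enc = -3.66×10^-5 C.
Since E is radial and uniform over the Gaussian sphere, Φ = E·4πr² = Q_enc/ε₀.
E = k|Q_enc|/r² = (8.99×10^9)(3.66e-5)/(0.683)² = 7.05e5 N/C.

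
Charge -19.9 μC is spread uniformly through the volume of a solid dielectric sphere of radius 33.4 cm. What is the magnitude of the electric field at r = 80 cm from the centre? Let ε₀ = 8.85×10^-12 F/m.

Use a concentric Gaussian sphere at r = 80 cm (r > R, so the entire charge is enclosed).
Q_enc = -19.9 μC = -1.99e-5 C.
Since E is radial and uniform over the Gaussian sphere, Φ = E·4πr² = Q_enc/ε₀.
E = |Q_enc|/(4πε₀r²) = (1.99×10^-5)/(4π·8.85×10^-12·(0.8)²) = 2.80×10^5 N/C.

2.80×10^5 V/m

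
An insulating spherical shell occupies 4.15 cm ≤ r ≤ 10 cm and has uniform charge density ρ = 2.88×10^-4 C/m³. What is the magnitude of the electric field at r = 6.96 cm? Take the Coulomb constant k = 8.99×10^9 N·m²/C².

E = 5.95×10^5 N/C

Take a concentric spherical Gaussian surface of radius r = 6.96 cm (within the shell material, 4.15 cm < r < 10 cm).
Only the shell between 4.15 cm and r is enclosed: Q_enc = ρ·(4π/3)(r³ − a³) = (2.88×10^-4)·(4π/3)·((0.0696)³ − (0.0415)³) = 3.205×10^-7 C.
By Gauss's law, ∮E·dA = E·4πr² = Q_enc/ε₀.
E = k|Q_enc|/r² = (8.99×10^9)(3.205×10^-7)/(0.0696)² = 5.95×10^5 N/C.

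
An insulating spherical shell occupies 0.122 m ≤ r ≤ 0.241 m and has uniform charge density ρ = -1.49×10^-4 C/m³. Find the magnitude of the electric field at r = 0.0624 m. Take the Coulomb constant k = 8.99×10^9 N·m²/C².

Take a concentric spherical Gaussian surface of radius r = 0.0624 m (r < 0.122 m, inside the empty cavity).
No charge is enclosed, so by Gauss's law E·4πr² = 0 ⇒ E = 0.

|E| = 0 V/m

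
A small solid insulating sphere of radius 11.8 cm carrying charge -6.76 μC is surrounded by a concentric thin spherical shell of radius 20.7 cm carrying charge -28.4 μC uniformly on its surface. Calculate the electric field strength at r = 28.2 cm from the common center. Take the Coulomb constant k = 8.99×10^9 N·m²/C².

|E| ≈ 3.97×10^6 N/C

Take a concentric spherical Gaussian surface of radius r = 28.2 cm (r > 20.7 cm, enclosing both).
Q_enc = (-6.76 μC) + (-28.4 μC) = -3.516×10^-5 C.
Since E is radial and uniform over the Gaussian sphere, Φ = E·4πr² = Q_enc/ε₀.
E = k|Q_enc|/r² = (8.99×10^9)(3.516×10^-5)/(0.282)² = 3.97e6 N/C.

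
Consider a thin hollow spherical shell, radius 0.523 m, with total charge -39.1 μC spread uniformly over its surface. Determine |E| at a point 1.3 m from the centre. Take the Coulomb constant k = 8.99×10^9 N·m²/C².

|E| = 2.08×10^5 N/C

By spherical symmetry E is radial; choose a Gaussian sphere of radius r = 1.3 m (r > 0.523 m).
The entire shell is enclosed: Q_enc = -3.91e-5 C.
Since E is radial and uniform over the Gaussian sphere, Φ = E·4πr² = Q_enc/ε₀.
E = k|Q_enc|/r² = (8.99×10^9)(3.91e-5)/(1.3)² = 2.08e5 N/C.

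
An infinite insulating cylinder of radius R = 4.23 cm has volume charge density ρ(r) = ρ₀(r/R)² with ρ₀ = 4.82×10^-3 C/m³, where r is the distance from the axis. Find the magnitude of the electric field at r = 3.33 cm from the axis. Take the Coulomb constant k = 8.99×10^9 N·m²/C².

E = 2.81e6 V/m

Coaxial Gaussian cylinder, radius r = 3.33 cm, length L (r < R).
Integrating ρ over the cross-section to radius r: λ_enc = (2πρ₀/R²) ∫₀^r r'^3 dr' = 2πρ₀ r^4/(4·R²) = 5.203×10^-6 C/m.
Since E is radial and uniform over the curved surface, Φ = E·2πrL = Q_enc/ε₀ = λ_enc L/ε₀.
E = 2k|λ_enc|/r = 2(8.99×10^9)(5.203×10^-6)/(0.0333) = 2.81×10^6 N/C.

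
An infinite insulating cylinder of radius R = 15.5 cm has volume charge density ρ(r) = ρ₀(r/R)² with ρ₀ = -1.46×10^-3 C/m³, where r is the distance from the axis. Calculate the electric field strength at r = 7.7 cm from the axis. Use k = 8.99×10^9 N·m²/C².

Coaxial Gaussian cylinder, radius r = 7.7 cm, length L (r < R).
λ_enc = ∫₀^r ρ(r')·2πr' dr' = (2πρ₀/R²)·r^4/4 = -3.356e-6 C/m.
Gauss's law: E·2πrL = λ_enc L/ε₀.
E = 2k|λ_enc|/r = 2(8.99×10^9)(3.356×10^-6)/(0.077) = 7.84e5 N/C.

|E| = 7.84×10^5 N/C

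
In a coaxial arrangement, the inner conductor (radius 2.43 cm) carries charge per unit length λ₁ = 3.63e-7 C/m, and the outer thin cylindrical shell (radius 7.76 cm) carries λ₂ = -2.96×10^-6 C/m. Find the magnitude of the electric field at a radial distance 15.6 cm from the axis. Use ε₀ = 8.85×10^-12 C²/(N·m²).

|E| ≈ 2.99e5 N/C

By cylindrical symmetry E is radial; use a coaxial Gaussian cylinder of radius 15.6 cm and length L (r > 7.76 cm, enclosing both).
λ_enc = λ₁ + λ₂ = (3.63×10^-7) + (-2.96e-6) = -2.597e-6 C/m.
Applying ∮E·dA = Q_enc/ε₀ with the end caps contributing no flux:
E = |λ_enc|/(2πε₀r) = (2.597×10^-6)/(2π·8.85×10^-12·0.156) = 2.99×10^5 N/C.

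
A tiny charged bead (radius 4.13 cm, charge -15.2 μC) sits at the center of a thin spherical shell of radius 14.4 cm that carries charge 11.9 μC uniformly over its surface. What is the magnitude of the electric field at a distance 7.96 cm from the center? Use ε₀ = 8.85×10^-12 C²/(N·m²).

2.16×10^7 N/C

By spherical symmetry E is radial; choose a Gaussian sphere of radius r = 7.96 cm (between the bodies, 4.13 cm < r < 14.4 cm).
Only the inner charge is enclosed; the outer shell contributes nothing inside itself. Q_enc = -15.2 μC = -1.52×10^-5 C.
Gauss's law: E·4πr² = Q_enc/ε₀.
E = |Q_enc|/(4πε₀r²) = (1.52×10^-5)/(4π·8.85×10^-12·(0.0796)²) = 2.16×10^7 N/C.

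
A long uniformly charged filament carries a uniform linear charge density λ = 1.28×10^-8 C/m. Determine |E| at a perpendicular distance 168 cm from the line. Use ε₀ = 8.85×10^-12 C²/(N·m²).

|E| ≈ 137 N/C

By cylindrical symmetry E is radial; use a coaxial Gaussian cylinder of radius 168 cm and length L.
Q_enc = λL, so λ_enc = 1.28×10^-8 C/m.
Applying ∮E·dA = Q_enc/ε₀ with the end caps contributing no flux:
E = |λ_enc|/(2πε₀r) = (1.28e-8)/(2π·8.85×10^-12·1.68) = 137 N/C.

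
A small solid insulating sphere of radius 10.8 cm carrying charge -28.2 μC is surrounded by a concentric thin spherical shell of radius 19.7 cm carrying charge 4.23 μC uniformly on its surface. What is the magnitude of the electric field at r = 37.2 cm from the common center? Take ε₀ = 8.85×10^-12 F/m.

E ≈ 1.56e6 N/C

Use a concentric Gaussian sphere at r = 37.2 cm (r > 19.7 cm, enclosing both).
Q_enc = (-28.2 μC) + (4.23 μC) = -2.397×10^-5 C.
Since E is radial and uniform over the Gaussian sphere, Φ = E·4πr² = Q_enc/ε₀.
E = |Q_enc|/(4πε₀r²) = (2.397×10^-5)/(4π·8.85×10^-12·(0.372)²) = 1.56e6 N/C.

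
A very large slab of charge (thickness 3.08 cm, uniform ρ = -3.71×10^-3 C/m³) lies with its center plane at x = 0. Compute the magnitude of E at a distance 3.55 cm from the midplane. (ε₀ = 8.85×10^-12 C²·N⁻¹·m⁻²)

|E| = 6.46e6 N/C

The point |x| = 3.55 cm lies outside the slab (half-thickness 0.0154 m). A symmetric pillbox spanning the full slab encloses Q_enc = ρ·d·A.
Flux = 2EA ⇒ E = |ρ|d/(2ε₀), independent of distance outside.
E = (3.71×10^-3)(0.0308)/(2·8.85×10^-12) = 6.46×10^6 N/C.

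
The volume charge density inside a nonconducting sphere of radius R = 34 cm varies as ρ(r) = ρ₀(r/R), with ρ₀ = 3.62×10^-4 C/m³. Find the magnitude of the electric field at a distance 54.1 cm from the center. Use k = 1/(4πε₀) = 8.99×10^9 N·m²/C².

Use a concentric Gaussian sphere at r = 54.1 cm (r > R, all charge enclosed).
Q_enc = 4π ∫₀^R ρ₀(r'/R)^1 r'² dr' = 4πρ₀R³/4 = 4.47×10^-5 C.
By Gauss's law, ∮E·dA = E·4πr² = Q_enc/ε₀.
E = k|Q_enc|/r² = (8.99×10^9)(4.47×10^-5)/(0.541)² = 1.37×10^6 N/C.

|E| = 1.37e6 V/m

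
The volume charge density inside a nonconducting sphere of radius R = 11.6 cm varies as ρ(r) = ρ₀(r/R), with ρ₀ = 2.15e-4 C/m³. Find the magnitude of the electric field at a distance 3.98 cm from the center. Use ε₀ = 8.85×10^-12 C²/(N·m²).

|E| ≈ 8.29×10^4 V/m

Symmetry ⇒ E = E(r) r̂. Gaussian sphere of radius r = 3.98 cm (r < R).
Q_enc = ∫₀^r ρ(r')·4πr'² dr' = (4πρ₀/R) ∫₀^r r'^3 dr' = 4πρ₀ r^4/(4·R) = 1.461e-8 C.
By Gauss's law, ∮E·dA = E·4πr² = Q_enc/ε₀.
E = |Q_enc|/(4πε₀r²) = (1.461e-8)/(4π·8.85×10^-12·(0.0398)²) = 8.29×10^4 N/C.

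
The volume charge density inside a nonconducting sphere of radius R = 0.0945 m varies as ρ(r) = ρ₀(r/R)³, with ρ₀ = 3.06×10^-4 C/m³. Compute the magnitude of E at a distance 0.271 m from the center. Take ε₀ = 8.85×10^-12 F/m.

E ≈ 6.62×10^4 N/C

By spherical symmetry E is radial; choose a Gaussian sphere of radius r = 0.271 m (r > R, all charge enclosed).
Q_enc = 4π ∫₀^R ρ₀(r'/R)^3 r'² dr' = 4πρ₀R³/6 = 5.408×10^-7 C.
Applying ∮E·dA = Q_enc/ε₀ with Φ = E(4πr²):
E = |Q_enc|/(4πε₀r²) = (5.408×10^-7)/(4π·8.85×10^-12·(0.271)²) = 6.62×10^4 N/C.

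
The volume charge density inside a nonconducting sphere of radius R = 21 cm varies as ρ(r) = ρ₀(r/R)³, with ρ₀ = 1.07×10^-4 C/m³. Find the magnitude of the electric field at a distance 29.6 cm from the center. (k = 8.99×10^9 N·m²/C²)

Symmetry ⇒ E = E(r) r̂. Gaussian sphere of radius r = 29.6 cm (r > R, all charge enclosed).
Q_enc = 4π ∫₀^R ρ₀(r'/R)^3 r'² dr' = 4πρ₀R³/6 = 2.075×10^-6 C.
Since E is radial and uniform over the Gaussian sphere, Φ = E·4πr² = Q_enc/ε₀.
E = k|Q_enc|/r² = (8.99×10^9)(2.075×10^-6)/(0.296)² = 2.13×10^5 N/C.

|E| = 2.13×10^5 N/C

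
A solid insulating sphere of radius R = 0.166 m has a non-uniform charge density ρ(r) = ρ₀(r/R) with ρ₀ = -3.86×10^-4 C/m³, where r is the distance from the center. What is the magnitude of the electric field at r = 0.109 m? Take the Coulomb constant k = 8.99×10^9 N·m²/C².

|E| ≈ 7.80e5 N/C

Symmetry ⇒ E = E(r) r̂. Gaussian sphere of radius r = 0.109 m (r < R).
Integrate the density: Q_enc = 4π ∫₀^r ρ₀(r'/R)^1 r'² dr' = 4πρ₀ r^4/(4·R) = -1.031×10^-6 C.
Gauss's law: E·4πr² = Q_enc/ε₀.
E = k|Q_enc|/r² = (8.99×10^9)(1.031×10^-6)/(0.109)² = 7.80×10^5 N/C.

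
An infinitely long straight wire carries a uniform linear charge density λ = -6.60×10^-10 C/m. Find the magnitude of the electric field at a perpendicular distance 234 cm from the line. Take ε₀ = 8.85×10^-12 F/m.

Take a coaxial cylindrical Gaussian surface of radius r = 234 cm and length L.
Q_enc = λL, so λ_enc = -6.60×10^-10 C/m.
Gauss's law: E·2πrL = λ_enc L/ε₀.
E = |λ_enc|/(2πε₀r) = (6.60e-10)/(2π·8.85×10^-12·2.34) = 5.07 N/C.

E = 5.07 N/C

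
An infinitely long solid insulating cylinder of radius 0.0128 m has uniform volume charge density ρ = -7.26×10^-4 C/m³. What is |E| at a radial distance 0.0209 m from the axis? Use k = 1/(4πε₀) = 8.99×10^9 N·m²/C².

Choose a coaxial cylinder of radius r = 0.0209 m (arbitrary length L) as the Gaussian surface (r > 0.0128 m, full cross-section enclosed).
λ_enc = ρ·πR² = (-7.26×10^-4)π(0.0128)² = -3.737×10^-7 C/m.
By Gauss's law (flux through the curved wall only), E·2πrL = λ_enc L/ε₀.
E = 2k|λ_enc|/r = 2(8.99×10^9)(3.737×10^-7)/(0.0209) = 3.21×10^5 N/C.

|E| = 3.21×10^5 V/m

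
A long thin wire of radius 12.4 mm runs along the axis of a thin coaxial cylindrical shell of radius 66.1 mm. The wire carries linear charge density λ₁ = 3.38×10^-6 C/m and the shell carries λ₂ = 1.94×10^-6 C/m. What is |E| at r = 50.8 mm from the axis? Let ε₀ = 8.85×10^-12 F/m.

By cylindrical symmetry E is radial; use a coaxial Gaussian cylinder of radius 50.8 mm and length L (between the conductors, 12.4 mm < r < 66.1 mm).
Only the inner wire is enclosed; the outer shell contributes nothing inside itself. λ_enc = λ₁ = 3.38×10^-6 C/m.
Since E is radial and uniform over the curved surface, Φ = E·2πrL = Q_enc/ε₀ = λ_enc L/ε₀.
E = |λ_enc|/(2πε₀r) = (3.38e-6)/(2π·8.85×10^-12·0.0508) = 1.20e6 N/C.

1.20×10^6 N/C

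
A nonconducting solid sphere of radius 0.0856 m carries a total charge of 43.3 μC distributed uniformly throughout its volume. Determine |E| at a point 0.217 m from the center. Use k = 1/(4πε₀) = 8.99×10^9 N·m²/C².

E = 8.27e6 N/C

Take a concentric spherical Gaussian surface of radius r = 0.217 m (r > R, so the entire charge is enclosed).
Q_enc = 43.3 μC = 4.33×10^-5 C.
Since E is radial and uniform over the Gaussian sphere, Φ = E·4πr² = Q_enc/ε₀.
E = k|Q_enc|/r² = (8.99×10^9)(4.33×10^-5)/(0.217)² = 8.27×10^6 N/C.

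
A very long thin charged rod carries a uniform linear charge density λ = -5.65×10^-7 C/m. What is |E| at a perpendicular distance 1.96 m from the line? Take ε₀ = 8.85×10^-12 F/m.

|E| ≈ 5.18e3 N/C

By cylindrical symmetry E is radial; use a coaxial Gaussian cylinder of radius 1.96 m and length L.
Q_enc = λL, so λ_enc = -5.65e-7 C/m.
Since E is radial and uniform over the curved surface, Φ = E·2πrL = Q_enc/ε₀ = λ_enc L/ε₀.
E = |λ_enc|/(2πε₀r) = (5.65e-7)/(2π·8.85×10^-12·1.96) = 5.18×10^3 N/C.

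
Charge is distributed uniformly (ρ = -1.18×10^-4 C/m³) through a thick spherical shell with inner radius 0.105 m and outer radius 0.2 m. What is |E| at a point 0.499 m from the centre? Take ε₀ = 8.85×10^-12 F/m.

1.22e5 N/C

Use a concentric Gaussian sphere at r = 0.499 m (r > 0.2 m, enclosing the whole shell).
Q_enc = ρ·(4π/3)(b³ − a³) = (-1.18×10^-4)·(4π/3)·((0.2)³ − (0.105)³) = -3.382e-6 C.
Since E is radial and uniform over the Gaussian sphere, Φ = E·4πr² = Q_enc/ε₀.
E = |Q_enc|/(4πε₀r²) = (3.382e-6)/(4π·8.85×10^-12·(0.499)²) = 1.22×10^5 N/C.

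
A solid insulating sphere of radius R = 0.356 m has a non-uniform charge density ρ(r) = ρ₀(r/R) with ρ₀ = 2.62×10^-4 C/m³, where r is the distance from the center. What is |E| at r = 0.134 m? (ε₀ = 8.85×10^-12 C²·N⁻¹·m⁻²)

Symmetry ⇒ E = E(r) r̂. Gaussian sphere of radius r = 0.134 m (r < R).
Integrate the density: Q_enc = 4π ∫₀^r ρ₀(r'/R)^1 r'² dr' = 4πρ₀ r^4/(4·R) = 7.455×10^-7 C.
Since E is radial and uniform over the Gaussian sphere, Φ = E·4πr² = Q_enc/ε₀.
E = |Q_enc|/(4πε₀r²) = (7.455×10^-7)/(4π·8.85×10^-12·(0.134)²) = 3.73×10^5 N/C.

|E| = 3.73×10^5 N/C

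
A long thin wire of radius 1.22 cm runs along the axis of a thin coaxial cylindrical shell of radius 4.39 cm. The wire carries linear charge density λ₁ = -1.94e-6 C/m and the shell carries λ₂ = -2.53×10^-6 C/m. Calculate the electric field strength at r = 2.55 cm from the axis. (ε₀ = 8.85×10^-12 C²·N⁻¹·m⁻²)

Take a coaxial cylindrical Gaussian surface of radius r = 2.55 cm and length L (between the conductors, 1.22 cm < r < 4.39 cm).
The shell at 4.39 cm lies outside the Gaussian surface, so λ_enc = λ₁ = -1.94e-6 C/m.
Since E is radial and uniform over the curved surface, Φ = E·2πrL = Q_enc/ε₀ = λ_enc L/ε₀.
E = |λ_enc|/(2πε₀r) = (1.94×10^-6)/(2π·8.85×10^-12·0.0255) = 1.37×10^6 N/C.

1.37×10^6 N/C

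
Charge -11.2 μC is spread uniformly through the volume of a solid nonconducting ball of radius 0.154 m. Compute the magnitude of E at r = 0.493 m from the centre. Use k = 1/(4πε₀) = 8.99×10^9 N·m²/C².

|E| = 4.14×10^5 N/C

Use a concentric Gaussian sphere at r = 0.493 m (r > R, so the entire charge is enclosed).
Q_enc = -11.2 μC = -1.12×10^-5 C.
Gauss's law: E·4πr² = Q_enc/ε₀.
E = k|Q_enc|/r² = (8.99×10^9)(1.12×10^-5)/(0.493)² = 4.14e5 N/C.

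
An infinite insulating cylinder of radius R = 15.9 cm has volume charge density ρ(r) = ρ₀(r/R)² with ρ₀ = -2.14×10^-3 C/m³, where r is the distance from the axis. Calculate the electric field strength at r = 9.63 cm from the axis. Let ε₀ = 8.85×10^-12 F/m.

|E| = 2.14e6 N/C

Choose a coaxial cylinder of radius r = 9.63 cm (arbitrary length L) as the Gaussian surface (r < R).
Integrating ρ over the cross-section to radius r: λ_enc = (2πρ₀/R²) ∫₀^r r'^3 dr' = 2πρ₀ r^4/(4·R²) = -1.144e-5 C/m.
Since E is radial and uniform over the curved surface, Φ = E·2πrL = Q_enc/ε₀ = λ_enc L/ε₀.
E = |λ_enc|/(2πε₀r) = (1.144×10^-5)/(2π·8.85×10^-12·0.0963) = 2.14×10^6 N/C.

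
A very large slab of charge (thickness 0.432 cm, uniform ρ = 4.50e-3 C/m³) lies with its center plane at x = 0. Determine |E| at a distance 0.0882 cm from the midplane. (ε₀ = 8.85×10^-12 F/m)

|E| ≈ 4.48×10^5 N/C

By symmetry E is perpendicular to the slab. A Gaussian pillbox from −0.0882 cm to +0.0882 cm (face area A) lies entirely within the slab.
Q_enc = ρ·(2x)·A and flux = 2EA, so 2EA = 2ρxA/ε₀ ⇒ E = |ρ|x/ε₀.
E = (4.50×10^-3)(0.000882)/(8.85×10^-12) = 4.48×10^5 N/C.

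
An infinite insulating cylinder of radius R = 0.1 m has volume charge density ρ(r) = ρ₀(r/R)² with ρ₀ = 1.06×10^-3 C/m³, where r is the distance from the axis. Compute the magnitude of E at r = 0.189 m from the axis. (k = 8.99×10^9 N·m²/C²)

1.58e6 N/C

Choose a coaxial cylinder of radius r = 0.189 m (arbitrary length L) as the Gaussian surface (r > R, full charge per length enclosed).
λ_enc = 2π ∫₀^R ρ₀(r'/R)^2 r' dr' = 2πρ₀R²/4 = 1.665×10^-5 C/m.
By Gauss's law (flux through the curved wall only), E·2πrL = λ_enc L/ε₀.
E = 2k|λ_enc|/r = 2(8.99×10^9)(1.665e-5)/(0.189) = 1.58×10^6 N/C.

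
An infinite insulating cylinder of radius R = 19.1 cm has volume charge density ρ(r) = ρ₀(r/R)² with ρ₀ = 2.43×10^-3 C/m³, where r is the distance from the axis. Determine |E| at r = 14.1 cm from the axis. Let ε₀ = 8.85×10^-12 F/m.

Choose a coaxial cylinder of radius r = 14.1 cm (arbitrary length L) as the Gaussian surface (r < R).
Integrating ρ over the cross-section to radius r: λ_enc = (2πρ₀/R²) ∫₀^r r'^3 dr' = 2πρ₀ r^4/(4·R²) = 4.136×10^-5 C/m.
Since E is radial and uniform over the curved surface, Φ = E·2πrL = Q_enc/ε₀ = λ_enc L/ε₀.
E = |λ_enc|/(2πε₀r) = (4.136e-5)/(2π·8.85×10^-12·0.141) = 5.27e6 N/C.

|E| = 5.27×10^6 N/C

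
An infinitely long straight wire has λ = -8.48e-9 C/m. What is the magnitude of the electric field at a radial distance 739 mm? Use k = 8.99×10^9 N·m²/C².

By cylindrical symmetry E is radial; use a coaxial Gaussian cylinder of radius 739 mm and length L.
Q_enc = λL, so λ_enc = -8.48×10^-9 C/m.
Gauss's law: E·2πrL = λ_enc L/ε₀.
E = 2k|λ_enc|/r = 2(8.99×10^9)(8.48×10^-9)/(0.739) = 206 N/C.

E ≈ 206 N/C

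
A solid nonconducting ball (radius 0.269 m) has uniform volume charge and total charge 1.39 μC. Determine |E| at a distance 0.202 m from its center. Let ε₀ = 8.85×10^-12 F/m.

Use a concentric Gaussian sphere at r = 0.202 m (r < R).
For a uniform sphere the enclosed fraction is (r/R)³, so Q_enc = (1.39 μC)(0.202/0.269)³ = 5.886×10^-7 C.
Gauss's law: E·4πr² = Q_enc/ε₀.
E = |Q_enc|/(4πε₀r²) = (5.886×10^-7)/(4π·8.85×10^-12·(0.202)²) = 1.30×10^5 N/C.

E = 1.30×10^5 N/C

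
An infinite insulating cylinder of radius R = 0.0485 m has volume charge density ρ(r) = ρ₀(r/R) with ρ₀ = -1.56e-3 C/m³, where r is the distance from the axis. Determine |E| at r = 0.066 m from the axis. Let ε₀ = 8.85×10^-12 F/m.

|E| = 2.09×10^6 V/m

Take a coaxial cylindrical Gaussian surface of radius r = 0.066 m and length L (r > R, full charge per length enclosed).
λ_enc = 2π ∫₀^R ρ₀(r'/R)^1 r' dr' = 2πρ₀R²/3 = -7.685e-6 C/m.
Applying ∮E·dA = Q_enc/ε₀ with the end caps contributing no flux:
E = |λ_enc|/(2πε₀r) = (7.685×10^-6)/(2π·8.85×10^-12·0.066) = 2.09e6 N/C.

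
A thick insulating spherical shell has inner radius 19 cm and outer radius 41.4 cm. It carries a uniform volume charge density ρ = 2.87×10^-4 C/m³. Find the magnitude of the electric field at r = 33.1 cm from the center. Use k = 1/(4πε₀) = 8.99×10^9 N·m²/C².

Take a concentric spherical Gaussian surface of radius r = 33.1 cm (within the shell material, 19 cm < r < 41.4 cm).
Enclosed charge is the volume from a to r: Q_enc = (4π/3)ρ(r³ − a³) = 3.535×10^-5 C.
Gauss's law: E·4πr² = Q_enc/ε₀.
E = k|Q_enc|/r² = (8.99×10^9)(3.535e-5)/(0.331)² = 2.90e6 N/C.

|E| ≈ 2.90e6 N/C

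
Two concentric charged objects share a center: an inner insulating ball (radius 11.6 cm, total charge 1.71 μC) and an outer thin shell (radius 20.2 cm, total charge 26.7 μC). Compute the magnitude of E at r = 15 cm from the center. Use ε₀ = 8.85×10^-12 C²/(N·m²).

6.83×10^5 N/C

By spherical symmetry E is radial; choose a Gaussian sphere of radius r = 15 cm (between the bodies, 11.6 cm < r < 20.2 cm).
Only the inner charge is enclosed; the outer shell contributes nothing inside itself. Q_enc = 1.71 μC = 1.71e-6 C.
Gauss's law: E·4πr² = Q_enc/ε₀.
E = |Q_enc|/(4πε₀r²) = (1.71e-6)/(4π·8.85×10^-12·(0.15)²) = 6.83×10^5 N/C.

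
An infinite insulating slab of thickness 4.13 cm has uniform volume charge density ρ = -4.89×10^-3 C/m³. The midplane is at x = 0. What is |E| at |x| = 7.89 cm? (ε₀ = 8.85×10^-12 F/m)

E ≈ 1.14×10^7 V/m

The point |x| = 7.89 cm lies outside the slab (half-thickness 0.02065 m). A symmetric pillbox spanning the full slab encloses Q_enc = ρ·d·A.
Flux = 2EA ⇒ E = |ρ|d/(2ε₀), independent of distance outside.
E = (4.89×10^-3)(0.0413)/(2·8.85×10^-12) = 1.14×10^7 N/C.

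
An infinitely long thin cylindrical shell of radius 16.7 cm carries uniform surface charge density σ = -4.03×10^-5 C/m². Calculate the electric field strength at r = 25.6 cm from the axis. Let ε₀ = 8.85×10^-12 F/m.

E ≈ 2.97e6 N/C

Choose a coaxial cylinder of radius r = 25.6 cm (arbitrary length L) as the Gaussian surface (r > 16.7 cm).
The whole shell is enclosed: λ_enc = σ·2πR = (-4.03×10^-5)·2π·(0.167) = -4.229e-5 C/m.
Since E is radial and uniform over the curved surface, Φ = E·2πrL = Q_enc/ε₀ = λ_enc L/ε₀.
E = |λ_enc|/(2πε₀r) = (4.229×10^-5)/(2π·8.85×10^-12·0.256) = 2.97e6 N/C.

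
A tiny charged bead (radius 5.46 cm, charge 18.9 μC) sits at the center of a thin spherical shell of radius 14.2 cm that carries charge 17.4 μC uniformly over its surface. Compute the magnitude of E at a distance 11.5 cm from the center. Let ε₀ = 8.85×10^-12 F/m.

By spherical symmetry E is radial; choose a Gaussian sphere of radius r = 11.5 cm (between the bodies, 5.46 cm < r < 14.2 cm).
Only the inner charge is enclosed; the outer shell contributes nothing inside itself. Q_enc = 18.9 μC = 1.89e-5 C.
Applying ∮E·dA = Q_enc/ε₀ with Φ = E(4πr²):
E = |Q_enc|/(4πε₀r²) = (1.89e-5)/(4π·8.85×10^-12·(0.115)²) = 1.29×10^7 N/C.

|E| = 1.29×10^7 N/C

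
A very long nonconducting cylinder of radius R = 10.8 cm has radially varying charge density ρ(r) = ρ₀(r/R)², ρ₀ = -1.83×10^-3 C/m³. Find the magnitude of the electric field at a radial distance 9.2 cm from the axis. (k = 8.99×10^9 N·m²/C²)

3.45×10^6 N/C

Choose a coaxial cylinder of radius r = 9.2 cm (arbitrary length L) as the Gaussian surface (r < R).
Integrating ρ over the cross-section to radius r: λ_enc = (2πρ₀/R²) ∫₀^r r'^3 dr' = 2πρ₀ r^4/(4·R²) = -1.766e-5 C/m.
By Gauss's law (flux through the curved wall only), E·2πrL = λ_enc L/ε₀.
E = 2k|λ_enc|/r = 2(8.99×10^9)(1.766×10^-5)/(0.092) = 3.45×10^6 N/C.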